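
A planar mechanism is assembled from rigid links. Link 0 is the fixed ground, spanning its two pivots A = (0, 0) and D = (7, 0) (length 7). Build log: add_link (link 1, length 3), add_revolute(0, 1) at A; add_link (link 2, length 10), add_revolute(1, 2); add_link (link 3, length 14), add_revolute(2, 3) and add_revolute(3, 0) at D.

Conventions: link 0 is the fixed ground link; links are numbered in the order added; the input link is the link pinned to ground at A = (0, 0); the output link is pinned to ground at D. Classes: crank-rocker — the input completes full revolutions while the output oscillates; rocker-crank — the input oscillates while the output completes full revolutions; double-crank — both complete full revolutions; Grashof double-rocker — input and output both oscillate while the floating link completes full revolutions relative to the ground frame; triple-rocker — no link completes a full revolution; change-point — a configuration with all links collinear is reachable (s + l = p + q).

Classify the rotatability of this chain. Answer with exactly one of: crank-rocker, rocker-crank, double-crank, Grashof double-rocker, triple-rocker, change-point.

lengths: ground=7, input=3, coupler=10, output=14
sorted: s=3 (shortest), l=14 (longest), p+q=17
s + l = 17 vs p + q = 17
s + l = p + q → change-point (collinear configuration reachable)

change-point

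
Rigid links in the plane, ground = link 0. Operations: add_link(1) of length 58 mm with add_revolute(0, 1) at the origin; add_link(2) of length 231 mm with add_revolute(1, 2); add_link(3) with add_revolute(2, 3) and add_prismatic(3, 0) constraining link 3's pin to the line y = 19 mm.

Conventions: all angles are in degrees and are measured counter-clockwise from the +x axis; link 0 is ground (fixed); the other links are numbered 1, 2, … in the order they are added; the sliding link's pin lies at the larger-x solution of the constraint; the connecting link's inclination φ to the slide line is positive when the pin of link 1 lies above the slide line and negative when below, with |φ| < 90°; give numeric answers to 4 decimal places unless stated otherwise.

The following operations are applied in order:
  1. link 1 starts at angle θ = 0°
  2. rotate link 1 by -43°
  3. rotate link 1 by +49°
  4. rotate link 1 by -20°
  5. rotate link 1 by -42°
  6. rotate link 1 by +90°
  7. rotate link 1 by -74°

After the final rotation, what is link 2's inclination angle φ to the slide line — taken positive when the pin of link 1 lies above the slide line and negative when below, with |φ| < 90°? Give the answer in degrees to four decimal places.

geometry: r = 58 mm, L = 231 mm, e = 19 mm; θ starts at 0°
rotate link 1 by -43°: θ ← 0° -43° = -43°
rotate link 1 by +49°: θ ← -43° +49° = 6°
rotate link 1 by -20°: θ ← 6° -20° = -14°
rotate link 1 by -42°: θ ← -14° -42° = -56°
rotate link 1 by +90°: θ ← -56° +90° = 34°
rotate link 1 by -74°: θ ← 34° -74° = -40°
h = r sin θ − e = -37.281681 − 19 = -56.281681
sin φ = h / L = -56.281681 / 231 = -0.24364364
φ = arcsin(-0.24364364) = -14.101691°

-14.1017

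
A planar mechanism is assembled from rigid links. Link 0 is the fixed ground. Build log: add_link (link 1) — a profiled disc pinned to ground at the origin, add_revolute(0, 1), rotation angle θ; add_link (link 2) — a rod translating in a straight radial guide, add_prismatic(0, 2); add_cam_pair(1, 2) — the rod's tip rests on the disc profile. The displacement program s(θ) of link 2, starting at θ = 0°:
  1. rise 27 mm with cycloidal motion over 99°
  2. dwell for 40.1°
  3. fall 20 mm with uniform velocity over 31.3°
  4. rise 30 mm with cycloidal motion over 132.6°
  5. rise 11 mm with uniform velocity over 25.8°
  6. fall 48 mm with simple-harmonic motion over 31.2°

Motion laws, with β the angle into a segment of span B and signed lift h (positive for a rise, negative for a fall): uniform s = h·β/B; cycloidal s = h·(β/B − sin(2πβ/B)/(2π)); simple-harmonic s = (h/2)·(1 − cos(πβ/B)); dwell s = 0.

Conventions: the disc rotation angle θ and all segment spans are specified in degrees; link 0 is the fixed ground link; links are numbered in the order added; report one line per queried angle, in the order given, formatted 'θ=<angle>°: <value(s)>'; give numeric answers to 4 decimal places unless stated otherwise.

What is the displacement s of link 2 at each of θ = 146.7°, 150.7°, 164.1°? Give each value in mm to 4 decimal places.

seg 1 [0°–99°] cycloidal, h=27: full span → s += 27 → s = 27.0000
seg 2 [99°–139.1°] dwell: s stays 27.0000
seg 3 [139.1°–170.4°] uniform, h=-20: θ=146.7° here. β=7.6, B=31.3. -20·7.6/31.3 = -4.8562 → s = 22.1438
seg 3 [139.1°–170.4°] uniform, h=-20: θ=150.7° here. β=11.6, B=31.3. -20·11.6/31.3 = -7.4121 → s = 19.5879
seg 3 [139.1°–170.4°] uniform, h=-20: θ=164.1° here. β=25, B=31.3. -20·25/31.3 = -15.9744 → s = 11.0256

θ=146.7°: 22.1438
θ=150.7°: 19.5879
θ=164.1°: 11.0256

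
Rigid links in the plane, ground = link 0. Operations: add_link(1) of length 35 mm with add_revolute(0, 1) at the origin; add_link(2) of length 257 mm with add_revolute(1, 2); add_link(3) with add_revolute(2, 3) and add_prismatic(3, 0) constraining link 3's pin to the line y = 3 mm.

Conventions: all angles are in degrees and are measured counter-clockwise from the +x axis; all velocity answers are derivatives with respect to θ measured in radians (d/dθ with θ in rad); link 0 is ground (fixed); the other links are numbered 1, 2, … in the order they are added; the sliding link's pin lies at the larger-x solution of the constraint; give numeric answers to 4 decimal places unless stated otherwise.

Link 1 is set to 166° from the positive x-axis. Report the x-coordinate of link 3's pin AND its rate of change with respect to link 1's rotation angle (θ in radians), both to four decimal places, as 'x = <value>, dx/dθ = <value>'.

geometry: r = 35 mm, L = 257 mm, e = 3 mm
crank pin P = (r cos θ, r sin θ) = (-33.960350, 8.467266)
h = r sin θ − e = 8.467266 − 3 = 5.467266
x = r cos θ + √(L² − h²) = -33.960350 + 256.941840 = 222.981489
dx/dθ = −r sin θ − h·r cos θ/√(L² − h²) (θ in radians; h = 5.467266) = -7.744650

x = 222.9815, dx/dθ = -7.7447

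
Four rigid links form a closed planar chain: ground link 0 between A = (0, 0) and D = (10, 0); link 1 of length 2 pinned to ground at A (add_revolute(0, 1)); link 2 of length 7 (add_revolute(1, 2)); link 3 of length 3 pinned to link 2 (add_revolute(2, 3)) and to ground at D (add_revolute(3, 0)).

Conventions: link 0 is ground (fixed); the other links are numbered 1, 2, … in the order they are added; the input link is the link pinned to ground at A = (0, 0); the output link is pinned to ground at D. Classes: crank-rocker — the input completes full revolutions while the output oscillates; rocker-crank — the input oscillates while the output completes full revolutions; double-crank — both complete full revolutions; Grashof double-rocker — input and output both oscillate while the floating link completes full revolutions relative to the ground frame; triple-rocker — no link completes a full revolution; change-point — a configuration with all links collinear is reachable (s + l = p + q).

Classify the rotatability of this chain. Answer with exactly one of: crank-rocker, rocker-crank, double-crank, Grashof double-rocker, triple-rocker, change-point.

lengths: ground=10, input=2, coupler=7, output=3
sorted: s=2 (shortest), l=10 (longest), p+q=10
s + l = 12 vs p + q = 10
s + l > p + q → non-Grashof → no link fully rotates → triple-rocker

triple-rocker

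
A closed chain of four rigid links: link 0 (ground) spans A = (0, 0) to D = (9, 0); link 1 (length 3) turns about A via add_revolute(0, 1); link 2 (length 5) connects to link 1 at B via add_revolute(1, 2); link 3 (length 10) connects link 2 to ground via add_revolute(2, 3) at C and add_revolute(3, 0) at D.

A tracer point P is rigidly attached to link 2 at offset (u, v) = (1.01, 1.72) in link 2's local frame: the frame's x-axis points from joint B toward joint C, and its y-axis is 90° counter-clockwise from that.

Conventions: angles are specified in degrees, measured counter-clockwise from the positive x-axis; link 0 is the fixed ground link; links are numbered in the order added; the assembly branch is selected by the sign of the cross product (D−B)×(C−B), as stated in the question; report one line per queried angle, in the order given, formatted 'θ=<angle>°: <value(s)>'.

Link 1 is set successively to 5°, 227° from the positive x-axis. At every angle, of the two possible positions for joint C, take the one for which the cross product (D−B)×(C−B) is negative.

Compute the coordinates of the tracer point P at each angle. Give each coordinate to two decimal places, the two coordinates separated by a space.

A=(0,0), D=(9.00,0)
θ=5°: B = A + 3.00·(cos5°, sin5°) = (2.9886, 0.2615)
θ=5°: |BD| = 6.0171
θ=5°: circle(B,5.00) ∩ circle(D,10.00): a=-3.2237, h=3.8220
θ=5°:   candidates: C₊=(-0.0660,4.2200) cross=22.997; C₋=(-0.3981,-3.4169) cross=-22.997
θ=5°:   branch - wants cross < 0 → take C=(-0.3981,-3.4169) (cross=-22.997)
θ=5°: ex = (C−B)/|BC| = (-0.6773,-0.7357); ey = (0.7357,-0.6773)
θ=5°: P = B + 1.01·ex + 1.72·ey = (3.5698,-1.6466)
θ=227°: B = A + 3.00·(cos227°, sin227°) = (-2.0460, -2.1941)
θ=227°: |BD| = 11.2618
θ=227°: circle(B,5.00) ∩ circle(D,10.00): a=2.3011, h=4.4390
θ=227°:   candidates: C₊=(-0.6539,2.6082) cross=49.992; C₋=(1.0758,-6.0998) cross=-49.992
θ=227°:   branch - wants cross < 0 → take C=(1.0758,-6.0998) (cross=-49.992)
θ=227°: ex = (C−B)/|BC| = (0.6244,-0.7811); ey = (0.7811,0.6244)
θ=227°: P = B + 1.01·ex + 1.72·ey = (-0.0718,-1.9091)

θ=5°: 3.57 -1.65
θ=227°: -0.07 -1.91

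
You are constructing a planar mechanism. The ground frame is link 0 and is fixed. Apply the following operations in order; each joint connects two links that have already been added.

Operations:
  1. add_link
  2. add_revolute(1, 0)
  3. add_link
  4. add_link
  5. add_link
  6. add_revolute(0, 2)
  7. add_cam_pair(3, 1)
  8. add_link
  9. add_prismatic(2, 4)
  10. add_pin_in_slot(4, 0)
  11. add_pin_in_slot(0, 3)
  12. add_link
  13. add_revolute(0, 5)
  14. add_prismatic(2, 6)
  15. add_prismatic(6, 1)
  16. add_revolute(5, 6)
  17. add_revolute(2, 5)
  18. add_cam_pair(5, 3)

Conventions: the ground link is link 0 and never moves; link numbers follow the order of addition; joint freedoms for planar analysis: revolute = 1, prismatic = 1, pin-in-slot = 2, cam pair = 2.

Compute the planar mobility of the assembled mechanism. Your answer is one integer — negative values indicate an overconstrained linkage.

ground; <1,0,0>
#1 <2,0,0>
R:1↔0 J1 <2,1,0>
#2 <3,1,0>
#3 <4,1,0>
#4 <5,1,0>
R:0↔2 J1 <5,2,0>
C:3↔1 J2 <5,2,1>
#5 <6,2,1>
P:2↔4 J1 <6,3,1>
PS:4↔0 J2 <6,3,2>
PS:0↔3 J2 <6,3,3>
#6 <7,3,3>
R:0↔5 J1 <7,4,3>
P:2↔6 J1 <7,5,3>
P:6↔1 J1 <7,6,3>
R:5↔6 J1 <7,7,3>
R:2↔5 J1 <7,8,3>
C:5↔3 J2 <7,8,4>
3×6 − 2×8 − 1×4 = -2

M = -2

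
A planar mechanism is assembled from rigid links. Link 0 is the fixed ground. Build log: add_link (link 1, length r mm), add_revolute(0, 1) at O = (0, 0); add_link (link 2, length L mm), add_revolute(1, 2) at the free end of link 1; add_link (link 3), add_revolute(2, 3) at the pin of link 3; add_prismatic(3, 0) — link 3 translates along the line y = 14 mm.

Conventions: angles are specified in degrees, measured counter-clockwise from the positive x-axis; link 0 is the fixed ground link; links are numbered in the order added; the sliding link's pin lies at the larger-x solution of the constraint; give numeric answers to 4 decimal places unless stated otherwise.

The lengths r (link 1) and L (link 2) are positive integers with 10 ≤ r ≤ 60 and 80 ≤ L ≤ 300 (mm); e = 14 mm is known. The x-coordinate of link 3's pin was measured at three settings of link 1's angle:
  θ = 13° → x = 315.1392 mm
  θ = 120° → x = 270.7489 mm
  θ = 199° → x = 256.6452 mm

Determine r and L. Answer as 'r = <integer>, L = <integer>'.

constraint per measurement: (x − r cos θ)² + (r sin θ − e)² = L²
subtracting the θ₁ and θ₂ equations cancels the r² and L² terms:
r = (x₁² − x₂²) / (2[(x₁cos θ₁ + e sin θ₁) − (x₂cos θ₂ + e sin θ₂)]) = 30.0001 → r = 30
L² = (x₁ − r cos θ₁)² + (r sin θ₁ − e)² = 81796.0243 → L = 286.0000 → L = 286
check at θ₃=199°: x = 256.6452 (printed 256.6452) ✓

r = 30, L = 286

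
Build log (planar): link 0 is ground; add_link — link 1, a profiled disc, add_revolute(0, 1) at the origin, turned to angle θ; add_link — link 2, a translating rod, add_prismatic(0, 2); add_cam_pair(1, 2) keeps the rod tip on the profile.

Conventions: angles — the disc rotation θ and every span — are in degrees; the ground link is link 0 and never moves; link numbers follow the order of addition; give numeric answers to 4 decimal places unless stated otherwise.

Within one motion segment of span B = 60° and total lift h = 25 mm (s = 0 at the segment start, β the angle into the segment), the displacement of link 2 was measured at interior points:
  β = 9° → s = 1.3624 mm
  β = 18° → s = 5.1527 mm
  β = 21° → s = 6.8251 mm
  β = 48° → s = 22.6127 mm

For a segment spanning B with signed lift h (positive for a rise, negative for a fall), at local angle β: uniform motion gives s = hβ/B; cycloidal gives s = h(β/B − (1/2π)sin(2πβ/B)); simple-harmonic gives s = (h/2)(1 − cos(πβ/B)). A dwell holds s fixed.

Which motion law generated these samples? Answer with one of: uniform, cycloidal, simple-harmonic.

candidates at β/B = r: uniform s = h·r (linear in β); cycloidal s = h·(r − sin(2πr)/(2π)); simple-harmonic s = (h/2)(1 − cos(πr))
β=9°: printed 1.3624 | uniform 3.7500, cycloidal 0.5310, simple-harmonic 1.3624
β=18°: printed 5.1527 | uniform 7.5000, cycloidal 3.7159, simple-harmonic 5.1527
β=21°: printed 6.8251 | uniform 8.7500, cycloidal 5.5310, simple-harmonic 6.8251
β=48°: printed 22.6127 | uniform 20.0000, cycloidal 23.7841, simple-harmonic 22.6127
only one law matches every sample → simple-harmonic

simple-harmonic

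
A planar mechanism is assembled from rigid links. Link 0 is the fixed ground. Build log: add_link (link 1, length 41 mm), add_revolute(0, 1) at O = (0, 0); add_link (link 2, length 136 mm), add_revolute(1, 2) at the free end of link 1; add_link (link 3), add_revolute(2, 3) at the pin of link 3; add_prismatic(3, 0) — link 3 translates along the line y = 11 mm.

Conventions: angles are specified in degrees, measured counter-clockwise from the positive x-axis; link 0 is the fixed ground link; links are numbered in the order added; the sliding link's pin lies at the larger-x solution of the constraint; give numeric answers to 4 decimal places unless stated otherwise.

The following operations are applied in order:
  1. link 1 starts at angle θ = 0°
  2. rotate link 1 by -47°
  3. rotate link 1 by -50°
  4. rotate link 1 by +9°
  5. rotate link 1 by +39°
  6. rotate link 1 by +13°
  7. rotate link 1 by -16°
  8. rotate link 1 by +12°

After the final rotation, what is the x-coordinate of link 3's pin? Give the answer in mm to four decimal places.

geometry: r = 41 mm, L = 136 mm, e = 11 mm; θ starts at 0°
rotate link 1 by -47°: θ ← 0° -47° = -47°
rotate link 1 by -50°: θ ← -47° -50° = -97°
rotate link 1 by +9°: θ ← -97° +9° = -88°
rotate link 1 by +39°: θ ← -88° +39° = -49°
rotate link 1 by +13°: θ ← -49° +13° = -36°
rotate link 1 by -16°: θ ← -36° -16° = -52°
rotate link 1 by +12°: θ ← -52° +12° = -40°
crank pin P = (r cos θ, r sin θ) = (31.407822, -26.354292)
h = r sin θ − e = -26.354292 − 11 = -37.354292
x = r cos θ + √(L² − h²) = 31.407822 + 130.769480 = 162.177302

162.1773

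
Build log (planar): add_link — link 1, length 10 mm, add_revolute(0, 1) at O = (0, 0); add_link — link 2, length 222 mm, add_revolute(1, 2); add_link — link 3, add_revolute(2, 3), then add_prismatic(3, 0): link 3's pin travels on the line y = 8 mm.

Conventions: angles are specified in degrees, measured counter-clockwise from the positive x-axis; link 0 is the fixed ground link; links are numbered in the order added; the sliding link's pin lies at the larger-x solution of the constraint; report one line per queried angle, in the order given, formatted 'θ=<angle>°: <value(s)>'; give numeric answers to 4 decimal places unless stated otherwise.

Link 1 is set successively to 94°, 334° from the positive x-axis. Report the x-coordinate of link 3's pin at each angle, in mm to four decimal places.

geometry: r = 10 mm, L = 222 mm, e = 8 mm
θ=94°: crank pin P = (r cos θ, r sin θ) = (-0.697565, 9.975641)
θ=94°: h = r sin θ − e = 9.975641 − 8 = 1.975641
θ=94°: x = r cos θ + √(L² − h²) = -0.697565 + 221.991209 = 221.293644
θ=334°: crank pin P = (r cos θ, r sin θ) = (8.987940, -4.383711)
θ=334°: h = r sin θ − e = -4.383711 − 8 = -12.383711
θ=334°: x = r cos θ + √(L² − h²) = 8.987940 + 221.654334 = 230.642274

θ=94°: 221.2936
θ=334°: 230.6423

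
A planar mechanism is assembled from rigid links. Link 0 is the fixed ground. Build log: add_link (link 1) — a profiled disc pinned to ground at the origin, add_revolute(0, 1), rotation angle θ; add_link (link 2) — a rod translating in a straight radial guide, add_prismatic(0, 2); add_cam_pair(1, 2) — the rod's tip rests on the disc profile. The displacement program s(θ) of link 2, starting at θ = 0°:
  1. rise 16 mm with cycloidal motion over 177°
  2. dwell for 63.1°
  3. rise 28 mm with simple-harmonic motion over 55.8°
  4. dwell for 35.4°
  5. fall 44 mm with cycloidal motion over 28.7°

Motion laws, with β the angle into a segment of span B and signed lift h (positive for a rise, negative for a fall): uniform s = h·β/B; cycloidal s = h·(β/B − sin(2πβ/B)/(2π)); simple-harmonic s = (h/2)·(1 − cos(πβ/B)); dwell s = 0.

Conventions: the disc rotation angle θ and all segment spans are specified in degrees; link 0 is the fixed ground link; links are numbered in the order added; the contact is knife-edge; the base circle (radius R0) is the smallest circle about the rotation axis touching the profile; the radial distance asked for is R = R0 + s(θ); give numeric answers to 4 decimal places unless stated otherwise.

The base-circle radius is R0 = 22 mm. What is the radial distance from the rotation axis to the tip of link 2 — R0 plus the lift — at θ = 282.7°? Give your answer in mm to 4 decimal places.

seg 1 [0°–177°] cycloidal, h=16: full span → s += 16 → s = 16.0000
seg 2 [177°–240.1°] dwell: s stays 16.0000
seg 3 [240.1°–295.9°] simple-harmonic, h=28: θ=282.7° here. β=42.6, B=55.8. 28/2·(1 − cos(π·0.7634)) = 24.3086 → s = 40.3086
R = R0 + s = 22 + 40.3086 = 62.3086

62.3086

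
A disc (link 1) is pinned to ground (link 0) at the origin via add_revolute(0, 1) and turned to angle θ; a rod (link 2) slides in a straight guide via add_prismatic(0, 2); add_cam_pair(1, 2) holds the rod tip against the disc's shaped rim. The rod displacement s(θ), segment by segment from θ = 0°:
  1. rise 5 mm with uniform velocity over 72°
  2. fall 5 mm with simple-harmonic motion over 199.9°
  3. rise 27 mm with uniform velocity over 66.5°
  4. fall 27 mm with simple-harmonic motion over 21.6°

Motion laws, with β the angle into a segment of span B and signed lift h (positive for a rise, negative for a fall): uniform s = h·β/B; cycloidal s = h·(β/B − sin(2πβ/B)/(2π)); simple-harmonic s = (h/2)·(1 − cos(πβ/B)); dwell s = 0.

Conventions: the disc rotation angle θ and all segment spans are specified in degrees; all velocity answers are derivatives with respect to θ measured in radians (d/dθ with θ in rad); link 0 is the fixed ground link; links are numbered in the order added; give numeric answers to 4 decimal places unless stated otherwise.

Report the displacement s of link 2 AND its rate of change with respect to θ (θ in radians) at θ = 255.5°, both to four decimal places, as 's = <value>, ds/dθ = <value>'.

segment 1 (0° to 72°, uniform, h = 5) is passed completely: s = 0.0000 + (5) = 5.0000
θ = 255.5° falls in segment 2 (72° to 271.9°, simple-harmonic, h = -5): β = 255.5 − 72 = 183.5°, B = 199.9°; Δs = -5/2·(1 − cos(π·0.9180)) = -4.9174; s = 5.0000 − 4.9174 = 0.0826
velocity in seg [72°–271.9°] (simple-harmonic), θ in radians: β = 183.5° = 3.2027 rad, B = 199.9° = 3.4889 rad; ds/dθ = (πh/(2B)) sin(πβ/B) = (π·(-5)/(2·3.4889)) sin(π·0.9180) = -0.573801 mm/rad

s = 0.0826, ds/dθ = -0.5738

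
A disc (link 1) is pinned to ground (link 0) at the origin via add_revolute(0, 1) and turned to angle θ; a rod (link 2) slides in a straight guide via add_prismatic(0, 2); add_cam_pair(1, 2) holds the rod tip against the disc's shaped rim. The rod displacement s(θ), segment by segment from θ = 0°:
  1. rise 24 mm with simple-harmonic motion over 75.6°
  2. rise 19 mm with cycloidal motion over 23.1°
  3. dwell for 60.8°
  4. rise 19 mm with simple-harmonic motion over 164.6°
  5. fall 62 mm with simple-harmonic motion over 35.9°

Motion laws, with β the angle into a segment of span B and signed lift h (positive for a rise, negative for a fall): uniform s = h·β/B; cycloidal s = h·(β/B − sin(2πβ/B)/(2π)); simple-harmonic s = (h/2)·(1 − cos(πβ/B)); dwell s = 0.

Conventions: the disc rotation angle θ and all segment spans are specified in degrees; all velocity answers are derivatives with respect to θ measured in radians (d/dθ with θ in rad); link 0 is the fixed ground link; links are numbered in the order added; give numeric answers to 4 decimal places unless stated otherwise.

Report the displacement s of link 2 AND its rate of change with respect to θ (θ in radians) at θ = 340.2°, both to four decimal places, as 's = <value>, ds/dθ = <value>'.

segment 1 (0° to 75.6°, simple-harmonic, h = 24) is passed completely: s = 0.0000 + (24) = 24.0000
segment 2 (75.6° to 98.7°, cycloidal, h = 19) is passed completely: s = 24.0000 + (19) = 43.0000
segment 3 (98.7° to 159.5°, dwell): s unchanged at 43.0000
segment 4 (159.5° to 324.1°, simple-harmonic, h = 19) is passed completely: s = 43.0000 + (19) = 62.0000
θ = 340.2° falls in segment 5 (324.1° to 360°, simple-harmonic, h = -62): β = 340.2 − 324.1 = 16.1°, B = 35.9°; Δs = -62/2·(1 − cos(π·0.4485)) = -26.0032; s = 62.0000 − 26.0032 = 35.9968
velocity in seg [324.1°–360°] (simple-harmonic), θ in radians: β = 16.1° = 0.2810 rad, B = 35.9° = 0.6266 rad; ds/dθ = (πh/(2B)) sin(πβ/B) = (π·(-62)/(2·0.6266)) sin(π·0.4485) = -153.399326 mm/rad

s = 35.9968, ds/dθ = -153.3993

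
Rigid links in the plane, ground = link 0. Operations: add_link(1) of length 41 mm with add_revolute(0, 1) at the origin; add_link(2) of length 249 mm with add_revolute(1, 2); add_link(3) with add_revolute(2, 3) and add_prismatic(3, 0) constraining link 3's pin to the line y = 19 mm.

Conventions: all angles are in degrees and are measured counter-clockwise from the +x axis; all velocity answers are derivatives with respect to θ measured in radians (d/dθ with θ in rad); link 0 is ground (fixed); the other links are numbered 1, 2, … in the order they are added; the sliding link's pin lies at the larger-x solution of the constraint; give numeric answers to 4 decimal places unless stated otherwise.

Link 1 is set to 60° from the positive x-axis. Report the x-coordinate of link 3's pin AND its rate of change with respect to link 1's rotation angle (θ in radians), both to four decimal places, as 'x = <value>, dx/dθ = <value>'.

geometry: r = 41 mm, L = 249 mm, e = 19 mm
crank pin P = (r cos θ, r sin θ) = (20.500000, 35.507042)
h = r sin θ − e = 35.507042 − 19 = 16.507042
x = r cos θ + √(L² − h²) = 20.500000 + 248.452244 = 268.952244
dx/dθ = −r sin θ − h·r cos θ/√(L² − h²) (θ in radians; h = 16.507042) = -36.869051

x = 268.9522, dx/dθ = -36.8691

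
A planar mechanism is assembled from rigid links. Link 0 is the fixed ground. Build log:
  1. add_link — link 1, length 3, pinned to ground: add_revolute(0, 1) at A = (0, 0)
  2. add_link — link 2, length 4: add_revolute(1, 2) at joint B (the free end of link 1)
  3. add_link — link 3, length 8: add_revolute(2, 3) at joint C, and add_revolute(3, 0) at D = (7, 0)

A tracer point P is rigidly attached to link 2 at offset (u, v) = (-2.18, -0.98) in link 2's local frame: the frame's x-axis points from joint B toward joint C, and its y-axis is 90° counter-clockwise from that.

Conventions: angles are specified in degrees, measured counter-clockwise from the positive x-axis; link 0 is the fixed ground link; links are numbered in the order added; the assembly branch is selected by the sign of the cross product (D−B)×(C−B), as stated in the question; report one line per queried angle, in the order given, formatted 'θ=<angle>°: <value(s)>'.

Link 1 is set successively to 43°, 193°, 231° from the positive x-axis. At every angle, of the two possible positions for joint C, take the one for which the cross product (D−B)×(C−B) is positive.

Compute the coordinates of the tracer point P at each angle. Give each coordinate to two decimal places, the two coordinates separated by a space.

A=(0,0), D=(7.00,0)
θ=43°: B = A + 3.00·(cos43°, sin43°) = (2.1941, 2.0460)
θ=43°: |BD| = 5.2233
θ=43°: circle(B,4.00) ∩ circle(D,8.00): a=-1.9831, h=3.4738
θ=43°:   candidates: C₊=(1.7301,6.0190) cross=18.145; C₋=(-0.9913,-0.3734) cross=-18.145
θ=43°:   branch + wants cross > 0 → take C=(1.7301,6.0190) (cross=18.145)
θ=43°: ex = (C−B)/|BC| = (-0.1160,0.9933); ey = (-0.9933,-0.1160)
θ=43°: P = B + -2.18·ex + -0.98·ey = (3.4203,-0.0056)
θ=193°: B = A + 3.00·(cos193°, sin193°) = (-2.9231, -0.6749)
θ=193°: |BD| = 9.9460
θ=193°: circle(B,4.00) ∩ circle(D,8.00): a=2.5600, h=3.0735
θ=193°:   candidates: C₊=(-0.5776,2.5653) cross=30.569; C₋=(-0.1605,-3.5676) cross=-30.569
θ=193°:   branch + wants cross > 0 → take C=(-0.5776,2.5653) (cross=30.569)
θ=193°: ex = (C−B)/|BC| = (0.5864,0.8100); ey = (-0.8100,0.5864)
θ=193°: P = B + -2.18·ex + -0.98·ey = (-3.4076,-3.0154)
θ=231°: B = A + 3.00·(cos231°, sin231°) = (-1.8880, -2.3314)
θ=231°: |BD| = 9.1887
θ=231°: circle(B,4.00) ∩ circle(D,8.00): a=1.9824, h=3.4742
θ=231°:   candidates: C₊=(-0.8519,1.5321) cross=31.923; C₋=(0.9111,-5.1889) cross=-31.923
θ=231°:   branch + wants cross > 0 → take C=(-0.8519,1.5321) (cross=31.923)
θ=231°: ex = (C−B)/|BC| = (0.2590,0.9659); ey = (-0.9659,0.2590)
θ=231°: P = B + -2.18·ex + -0.98·ey = (-1.5060,-4.6909)

θ=43°: 3.42 -0.01
θ=193°: -3.41 -3.02
θ=231°: -1.51 -4.69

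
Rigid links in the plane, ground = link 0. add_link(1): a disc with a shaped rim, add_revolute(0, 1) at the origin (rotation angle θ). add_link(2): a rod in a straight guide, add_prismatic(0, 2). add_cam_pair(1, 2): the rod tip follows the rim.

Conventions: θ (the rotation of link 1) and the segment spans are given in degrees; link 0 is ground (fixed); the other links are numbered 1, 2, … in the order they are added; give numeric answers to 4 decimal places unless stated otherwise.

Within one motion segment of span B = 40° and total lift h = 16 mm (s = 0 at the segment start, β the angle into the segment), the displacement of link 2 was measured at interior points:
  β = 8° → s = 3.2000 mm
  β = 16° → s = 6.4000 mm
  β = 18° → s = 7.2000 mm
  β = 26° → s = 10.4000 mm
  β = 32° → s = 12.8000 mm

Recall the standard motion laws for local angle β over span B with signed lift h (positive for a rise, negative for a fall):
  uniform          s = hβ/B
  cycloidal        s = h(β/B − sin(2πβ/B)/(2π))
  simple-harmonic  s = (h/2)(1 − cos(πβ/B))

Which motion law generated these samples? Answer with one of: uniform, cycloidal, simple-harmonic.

candidates at β/B = r: uniform s = h·r (linear in β); cycloidal s = h·(r − sin(2πr)/(2π)); simple-harmonic s = (h/2)(1 − cos(πr))
β=8°: printed 3.2000 | uniform 3.2000, cycloidal 0.7782, simple-harmonic 1.5279
β=16°: printed 6.4000 | uniform 6.4000, cycloidal 4.9032, simple-harmonic 5.5279
β=18°: printed 7.2000 | uniform 7.2000, cycloidal 6.4131, simple-harmonic 6.7485
β=26°: printed 10.4000 | uniform 10.4000, cycloidal 12.4601, simple-harmonic 11.6319
β=32°: printed 12.8000 | uniform 12.8000, cycloidal 15.2218, simple-harmonic 14.4721
only one law matches every sample → uniform

uniform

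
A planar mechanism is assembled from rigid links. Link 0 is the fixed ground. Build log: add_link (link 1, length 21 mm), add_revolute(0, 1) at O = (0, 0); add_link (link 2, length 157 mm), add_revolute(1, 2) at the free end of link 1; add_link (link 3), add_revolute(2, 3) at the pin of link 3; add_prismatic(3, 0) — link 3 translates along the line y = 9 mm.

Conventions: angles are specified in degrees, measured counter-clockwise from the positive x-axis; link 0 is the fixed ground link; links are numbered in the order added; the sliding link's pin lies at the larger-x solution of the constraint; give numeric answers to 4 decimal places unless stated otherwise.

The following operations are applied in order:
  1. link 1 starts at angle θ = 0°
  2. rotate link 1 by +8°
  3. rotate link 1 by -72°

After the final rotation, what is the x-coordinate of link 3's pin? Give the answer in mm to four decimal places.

geometry: r = 21 mm, L = 157 mm, e = 9 mm; θ starts at 0°
rotate link 1 by +8°: θ ← 0° +8° = 8°
rotate link 1 by -72°: θ ← 8° -72° = -64°
crank pin P = (r cos θ, r sin θ) = (9.205794, -18.874675)
h = r sin θ − e = -18.874675 − 9 = -27.874675
x = r cos θ + √(L² − h²) = 9.205794 + 154.505671 = 163.711465

163.7115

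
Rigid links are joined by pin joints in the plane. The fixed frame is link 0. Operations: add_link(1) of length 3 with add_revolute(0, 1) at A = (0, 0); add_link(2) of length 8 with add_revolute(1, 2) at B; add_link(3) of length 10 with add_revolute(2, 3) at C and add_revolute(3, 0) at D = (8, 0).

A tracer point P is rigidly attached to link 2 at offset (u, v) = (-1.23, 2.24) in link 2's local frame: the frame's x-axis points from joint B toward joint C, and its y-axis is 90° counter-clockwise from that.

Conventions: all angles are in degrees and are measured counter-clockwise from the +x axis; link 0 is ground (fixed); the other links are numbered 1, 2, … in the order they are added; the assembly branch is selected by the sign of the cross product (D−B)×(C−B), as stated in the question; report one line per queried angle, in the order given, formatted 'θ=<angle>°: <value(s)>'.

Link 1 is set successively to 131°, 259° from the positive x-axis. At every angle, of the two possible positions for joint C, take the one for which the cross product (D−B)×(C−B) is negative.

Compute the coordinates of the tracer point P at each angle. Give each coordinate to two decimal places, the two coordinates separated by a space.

A=(0,0), D=(8.00,0)
θ=131°: B = A + 3.00·(cos131°, sin131°) = (-1.9682, 2.2641)
θ=131°: |BD| = 10.2221
θ=131°: circle(B,8.00) ∩ circle(D,10.00): a=3.3501, h=7.2647
θ=131°:   candidates: C₊=(2.9079,8.6064) cross=74.261; C₋=(-0.3103,-5.5622) cross=-74.261
θ=131°:   branch - wants cross < 0 → take C=(-0.3103,-5.5622) (cross=-74.261)
θ=131°: ex = (C−B)/|BC| = (0.2072,-0.9783); ey = (0.9783,0.2072)
θ=131°: P = B + -1.23·ex + 2.24·ey = (-0.0317,3.9316)
θ=259°: B = A + 3.00·(cos259°, sin259°) = (-0.5724, -2.9449)
θ=259°: |BD| = 9.0642
θ=259°: circle(B,8.00) ∩ circle(D,10.00): a=2.5462, h=7.5840
θ=259°:   candidates: C₊=(-0.6283,5.0549) cross=68.742; C₋=(4.2997,-9.2902) cross=-68.742
θ=259°:   branch - wants cross < 0 → take C=(4.2997,-9.2902) (cross=-68.742)
θ=259°: ex = (C−B)/|BC| = (0.6090,-0.7932); ey = (0.7932,0.6090)
θ=259°: P = B + -1.23·ex + 2.24·ey = (0.4552,-0.6051)

θ=131°: -0.03 3.93
θ=259°: 0.46 -0.61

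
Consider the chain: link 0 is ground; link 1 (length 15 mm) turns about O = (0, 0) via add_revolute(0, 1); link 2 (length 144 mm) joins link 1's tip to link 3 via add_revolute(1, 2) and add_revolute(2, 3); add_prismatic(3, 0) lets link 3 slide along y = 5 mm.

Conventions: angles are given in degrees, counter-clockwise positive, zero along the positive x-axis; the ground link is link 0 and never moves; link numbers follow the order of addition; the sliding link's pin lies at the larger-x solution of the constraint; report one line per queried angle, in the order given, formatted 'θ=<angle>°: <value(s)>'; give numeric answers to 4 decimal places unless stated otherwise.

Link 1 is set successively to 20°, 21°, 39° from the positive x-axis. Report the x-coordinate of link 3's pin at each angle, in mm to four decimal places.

geometry: r = 15 mm, L = 144 mm, e = 5 mm
θ=20°: crank pin P = (r cos θ, r sin θ) = (14.095389, 5.130302)
θ=20°: h = r sin θ − e = 5.130302 − 5 = 0.130302
θ=20°: x = r cos θ + √(L² − h²) = 14.095389 + 143.999941 = 158.095330
θ=21°: crank pin P = (r cos θ, r sin θ) = (14.003706, 5.375519)
θ=21°: h = r sin θ − e = 5.375519 − 5 = 0.375519
θ=21°: x = r cos θ + √(L² − h²) = 14.003706 + 143.999510 = 158.003217
θ=39°: crank pin P = (r cos θ, r sin θ) = (11.657189, 9.439806)
θ=39°: h = r sin θ − e = 9.439806 − 5 = 4.439806
θ=39°: x = r cos θ + √(L² − h²) = 11.657189 + 143.931540 = 155.588729

θ=20°: 158.0953
θ=21°: 158.0032
θ=39°: 155.5887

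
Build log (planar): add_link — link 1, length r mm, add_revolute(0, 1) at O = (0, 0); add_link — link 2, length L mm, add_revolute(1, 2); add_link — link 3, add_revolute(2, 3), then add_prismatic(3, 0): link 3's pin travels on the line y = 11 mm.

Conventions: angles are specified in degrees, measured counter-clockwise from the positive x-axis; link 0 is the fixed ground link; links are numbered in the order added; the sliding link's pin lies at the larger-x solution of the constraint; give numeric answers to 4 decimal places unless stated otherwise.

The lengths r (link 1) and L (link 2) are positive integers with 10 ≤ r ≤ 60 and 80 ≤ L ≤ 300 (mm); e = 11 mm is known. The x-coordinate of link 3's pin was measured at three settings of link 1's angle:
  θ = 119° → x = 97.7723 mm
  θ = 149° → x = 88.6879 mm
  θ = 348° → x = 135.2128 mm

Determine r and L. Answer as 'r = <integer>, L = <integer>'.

constraint per measurement: (x − r cos θ)² + (r sin θ − e)² = L²
subtracting the θ₁ and θ₂ equations cancels the r² and L² terms:
r = (x₁² − x₂²) / (2[(x₁cos θ₁ + e sin θ₁) − (x₂cos θ₂ + e sin θ₂)]) = 25.9998 → r = 26
L² = (x₁ − r cos θ₁)² + (r sin θ₁ − e)² = 12320.9897 → L = 111.0000 → L = 111
check at θ₃=348°: x = 135.2128 (printed 135.2128) ✓

r = 26, L = 111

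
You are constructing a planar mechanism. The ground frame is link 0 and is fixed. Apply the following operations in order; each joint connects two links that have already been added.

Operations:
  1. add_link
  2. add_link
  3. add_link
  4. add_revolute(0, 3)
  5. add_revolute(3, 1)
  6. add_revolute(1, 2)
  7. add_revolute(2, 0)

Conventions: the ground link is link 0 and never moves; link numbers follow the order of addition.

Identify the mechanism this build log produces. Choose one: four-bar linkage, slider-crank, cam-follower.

links: 4 (incl. ground); joints: 4 revolute, 0 prismatic, 0 higher (cam) pair, forming one closed loop
4 links in a single 4R loop → four-bar linkage

four-bar linkage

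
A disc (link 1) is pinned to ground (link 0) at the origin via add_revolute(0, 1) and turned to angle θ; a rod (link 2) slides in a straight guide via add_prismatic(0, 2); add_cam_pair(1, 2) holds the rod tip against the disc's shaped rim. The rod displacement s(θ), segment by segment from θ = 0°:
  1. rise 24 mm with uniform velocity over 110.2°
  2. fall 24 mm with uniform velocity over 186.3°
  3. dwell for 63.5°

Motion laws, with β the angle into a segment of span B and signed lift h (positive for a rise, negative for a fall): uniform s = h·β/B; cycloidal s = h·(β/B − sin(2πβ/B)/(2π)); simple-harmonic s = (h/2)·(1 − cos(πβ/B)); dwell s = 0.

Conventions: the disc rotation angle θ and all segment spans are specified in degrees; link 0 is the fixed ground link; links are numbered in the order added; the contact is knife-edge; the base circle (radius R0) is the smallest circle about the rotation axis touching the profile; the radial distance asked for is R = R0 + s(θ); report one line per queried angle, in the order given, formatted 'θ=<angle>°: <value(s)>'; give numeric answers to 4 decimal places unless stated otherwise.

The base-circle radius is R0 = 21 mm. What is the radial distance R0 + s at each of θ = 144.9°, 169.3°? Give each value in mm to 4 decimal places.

segment 1 (0° to 110.2°, uniform, h = 24) is passed completely: s = 0.0000 + (24) = 24.0000
θ = 144.9° falls in segment 2 (110.2° to 296.5°, uniform, h = -24): β = 144.9 − 110.2 = 34.7°, B = 186.3°; Δs = -24·34.7/186.3 = -4.4702; s = 24.0000 − 4.4702 = 19.5298
θ = 169.3° falls in segment 2 (110.2° to 296.5°, uniform, h = -24): β = 169.3 − 110.2 = 59.1°, B = 186.3°; Δs = -24·59.1/186.3 = -7.6135; s = 24.0000 − 7.6135 = 16.3865
θ=144.9°: R = R0 + s = 21 + 19.5298 = 40.5298
θ=169.3°: R = R0 + s = 21 + 16.3865 = 37.3865

θ=144.9°: 40.5298
θ=169.3°: 37.3865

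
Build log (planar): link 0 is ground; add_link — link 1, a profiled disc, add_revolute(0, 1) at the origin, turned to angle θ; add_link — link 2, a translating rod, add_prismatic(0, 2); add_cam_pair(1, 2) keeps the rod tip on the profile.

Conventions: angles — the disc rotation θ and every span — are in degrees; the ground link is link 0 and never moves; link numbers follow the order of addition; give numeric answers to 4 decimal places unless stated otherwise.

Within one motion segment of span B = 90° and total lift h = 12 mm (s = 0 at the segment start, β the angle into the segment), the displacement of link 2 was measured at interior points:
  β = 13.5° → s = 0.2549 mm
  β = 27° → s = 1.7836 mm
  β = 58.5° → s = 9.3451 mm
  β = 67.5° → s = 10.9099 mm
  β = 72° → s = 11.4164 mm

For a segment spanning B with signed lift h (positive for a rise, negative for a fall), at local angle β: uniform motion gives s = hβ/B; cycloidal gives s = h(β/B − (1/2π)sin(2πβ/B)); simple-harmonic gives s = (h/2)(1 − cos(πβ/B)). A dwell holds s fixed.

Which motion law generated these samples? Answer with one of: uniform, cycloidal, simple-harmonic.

candidates at β/B = r: uniform s = h·r (linear in β); cycloidal s = h·(r − sin(2πr)/(2π)); simple-harmonic s = (h/2)(1 − cos(πr))
β=13.5°: printed 0.2549 | uniform 1.8000, cycloidal 0.2549, simple-harmonic 0.6540
β=27°: printed 1.7836 | uniform 3.6000, cycloidal 1.7836, simple-harmonic 2.4733
β=58.5°: printed 9.3451 | uniform 7.8000, cycloidal 9.3451, simple-harmonic 8.7239
β=67.5°: printed 10.9099 | uniform 9.0000, cycloidal 10.9099, simple-harmonic 10.2426
β=72°: printed 11.4164 | uniform 9.6000, cycloidal 11.4164, simple-harmonic 10.8541
only one law matches every sample → cycloidal

cycloidal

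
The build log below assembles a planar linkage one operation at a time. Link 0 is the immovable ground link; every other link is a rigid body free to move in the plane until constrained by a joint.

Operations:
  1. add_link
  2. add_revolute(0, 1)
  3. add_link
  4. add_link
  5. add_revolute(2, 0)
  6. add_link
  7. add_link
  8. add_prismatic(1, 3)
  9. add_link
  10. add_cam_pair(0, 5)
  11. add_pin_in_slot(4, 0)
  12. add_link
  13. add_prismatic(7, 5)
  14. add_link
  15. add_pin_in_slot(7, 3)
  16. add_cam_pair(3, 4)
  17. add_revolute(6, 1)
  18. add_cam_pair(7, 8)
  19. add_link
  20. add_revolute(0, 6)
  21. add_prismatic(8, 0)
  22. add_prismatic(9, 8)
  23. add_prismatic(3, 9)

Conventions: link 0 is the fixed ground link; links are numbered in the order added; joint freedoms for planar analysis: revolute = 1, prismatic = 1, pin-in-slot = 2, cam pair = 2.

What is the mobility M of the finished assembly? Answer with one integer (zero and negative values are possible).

(L,J1,J2)=(1,0,0); link0 fixed
link1: (2,0,0)
R 0-1 [J1]: (2,1,0)
link2: (3,1,0)
link3: (4,1,0)
R 2-0 [J1]: (4,2,0)
link4: (5,2,0)
link5: (6,2,0)
P 1-3 [J1]: (6,3,0)
link6: (7,3,0)
C 0-5 [J2]: (7,3,1)
PS 4-0 [J2]: (7,3,2)
link7: (8,3,2)
P 7-5 [J1]: (8,4,2)
link8: (9,4,2)
PS 7-3 [J2]: (9,4,3)
C 3-4 [J2]: (9,4,4)
R 6-1 [J1]: (9,5,4)
C 7-8 [J2]: (9,5,5)
link9: (10,5,5)
R 0-6 [J1]: (10,6,5)
P 8-0 [J1]: (10,7,5)
P 9-8 [J1]: (10,8,5)
P 3-9 [J1]: (10,9,5)
Grübler: 3·9 − 2·9 − 5 = 4

M = 4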